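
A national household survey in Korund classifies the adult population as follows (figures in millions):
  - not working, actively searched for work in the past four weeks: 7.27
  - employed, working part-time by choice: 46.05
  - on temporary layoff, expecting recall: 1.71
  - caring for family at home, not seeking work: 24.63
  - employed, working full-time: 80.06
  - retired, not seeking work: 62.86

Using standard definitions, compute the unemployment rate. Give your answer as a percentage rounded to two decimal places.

Unemployment rate ≈ 6.65%.

Employed = 46.05 + 80.06 = 126.11 million.
Unemployed = 7.27 + 1.71 = 8.98 million (jobless and actively searching, or on temporary layoff).
Labor force = 126.11 + 8.98 = 135.09 million.
Unemployment rate = 8.98 / 135.09 = 6.65%.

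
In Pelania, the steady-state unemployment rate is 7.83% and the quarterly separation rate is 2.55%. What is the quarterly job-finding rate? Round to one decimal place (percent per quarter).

Job-finding rate ≈ 30.0% per quarter.

From u* = s/(s+f): f = s·(1−u)/u.
f = 2.55 × (1 − 0.0783) / 0.0783 = 2.3503 / 0.0783 ≈ 30.0% per quarter.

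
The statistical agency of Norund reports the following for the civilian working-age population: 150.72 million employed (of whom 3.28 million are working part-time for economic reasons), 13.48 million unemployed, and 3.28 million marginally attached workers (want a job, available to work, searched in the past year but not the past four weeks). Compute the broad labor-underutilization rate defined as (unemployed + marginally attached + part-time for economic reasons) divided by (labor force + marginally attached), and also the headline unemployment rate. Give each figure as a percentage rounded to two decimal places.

Labor force = 150.72 + 13.48 = 164.20 million.
Numerator = 13.48 + 3.28 + 3.28 = 20.04 million.
Denominator = 164.20 + 3.28 = 167.48 million.
Broad rate = 20.04 / 167.48 = 11.97%.
Headline unemployment rate = 13.48 / 164.20 = 8.21%.

Broad underutilization rate ≈ 11.97%; headline unemployment rate ≈ 8.21%.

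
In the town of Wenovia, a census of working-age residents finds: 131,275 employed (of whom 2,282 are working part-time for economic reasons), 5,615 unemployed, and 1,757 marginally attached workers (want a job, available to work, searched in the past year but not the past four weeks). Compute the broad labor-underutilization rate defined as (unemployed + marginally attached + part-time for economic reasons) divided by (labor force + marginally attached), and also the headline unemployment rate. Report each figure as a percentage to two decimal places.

Labor force = 131,275 + 5,615 = 136,890.
Numerator = 5,615 + 1,757 + 2,282 = 9,654.
Denominator = 136,890 + 1,757 = 138,647.
Broad rate = 9,654 / 138,647 = 6.96%.
Headline unemployment rate = 5,615 / 136,890 = 4.10%.

Broad underutilization rate ≈ 6.96%; headline unemployment rate ≈ 4.10%.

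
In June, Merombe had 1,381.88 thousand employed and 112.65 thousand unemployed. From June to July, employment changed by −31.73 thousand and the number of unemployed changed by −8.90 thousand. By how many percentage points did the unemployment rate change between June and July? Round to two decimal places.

The unemployment rate changed by −0.40 percentage points.

June: labor force = 1,381.88 + 112.65 = 1,494.53; u = 112.65/1,494.53 = 7.54%.
July: labor force = 1,350.15 + 103.75 = 1,453.90; u = 103.75/1,453.90 = 7.14%.
Change = 7.14% − 7.54% = −0.40 pp.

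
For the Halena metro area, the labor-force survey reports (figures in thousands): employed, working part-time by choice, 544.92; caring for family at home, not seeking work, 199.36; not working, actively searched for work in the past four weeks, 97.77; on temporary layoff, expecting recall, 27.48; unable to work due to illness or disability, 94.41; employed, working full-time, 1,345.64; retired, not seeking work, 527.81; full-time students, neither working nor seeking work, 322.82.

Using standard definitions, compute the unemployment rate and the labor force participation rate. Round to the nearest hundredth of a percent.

Employed = 544.92 + 1,345.64 = 1,890.56 thousand.
Unemployed = 97.77 + 27.48 = 125.25 thousand (jobless and actively searching, or on temporary layoff).
Labor force = 1,890.56 + 125.25 = 2,015.81 thousand.
Not in labor force = 199.36 + 94.41 + 527.81 + 322.82 = 1,144.40 thousand (those not working and not actively searching are outside the labor force).
Civilian working-age population = 2,015.81 + 1,144.40 = 3,160.21 thousand.
Unemployment rate = 125.25 / 2,015.81 = 6.21%.
Labor force participation rate = 2,015.81 / 3,160.21 = 63.79%.

Unemployment rate ≈ 6.21%; labor force participation rate ≈ 63.79%.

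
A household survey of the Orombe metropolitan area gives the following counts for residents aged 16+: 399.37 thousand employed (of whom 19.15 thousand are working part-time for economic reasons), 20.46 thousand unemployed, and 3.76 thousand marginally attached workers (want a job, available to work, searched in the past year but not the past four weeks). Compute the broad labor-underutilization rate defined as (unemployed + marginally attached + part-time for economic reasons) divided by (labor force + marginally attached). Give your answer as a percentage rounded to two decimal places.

Labor force = 399.37 + 20.46 = 419.83 thousand.
Numerator = 20.46 + 3.76 + 19.15 = 43.37 thousand.
Denominator = 419.83 + 3.76 = 423.59 thousand.
Broad rate = 43.37 / 423.59 = 10.24%.

Broad underutilization rate ≈ 10.24%.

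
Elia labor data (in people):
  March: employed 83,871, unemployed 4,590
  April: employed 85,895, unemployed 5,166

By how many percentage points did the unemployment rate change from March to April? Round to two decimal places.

March: labor force = 83,871 + 4,590 = 88,461; u = 4,590/88,461 = 5.19%.
April: labor force = 85,895 + 5,166 = 91,061; u = 5,166/91,061 = 5.67%.
Change = 5.67% − 5.19% = +0.48 pp.

The unemployment rate changed by +0.48 percentage points.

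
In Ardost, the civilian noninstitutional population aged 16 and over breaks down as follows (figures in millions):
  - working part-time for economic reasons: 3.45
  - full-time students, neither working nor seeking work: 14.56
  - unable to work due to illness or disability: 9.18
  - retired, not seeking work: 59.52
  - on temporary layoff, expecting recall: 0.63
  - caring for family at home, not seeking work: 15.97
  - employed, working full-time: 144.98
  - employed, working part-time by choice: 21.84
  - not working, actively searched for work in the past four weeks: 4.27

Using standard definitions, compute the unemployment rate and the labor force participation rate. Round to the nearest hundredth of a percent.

Employed = 3.45 + 144.98 + 21.84 = 170.27 million (anyone who worked, including part-time for economic reasons, counts as employed).
Unemployed = 0.63 + 4.27 = 4.90 million (jobless and actively searching, or on temporary layoff).
Labor force = 170.27 + 4.90 = 175.17 million.
Not in labor force = 14.56 + 9.18 + 59.52 + 15.97 = 99.23 million (those not working and not actively searching are outside the labor force).
Civilian working-age population = 175.17 + 99.23 = 274.40 million.
Unemployment rate = 4.90 / 175.17 = 2.80%.
Labor force participation rate = 175.17 / 274.40 = 63.84%.

Unemployment rate ≈ 2.80%; labor force participation rate ≈ 63.84%.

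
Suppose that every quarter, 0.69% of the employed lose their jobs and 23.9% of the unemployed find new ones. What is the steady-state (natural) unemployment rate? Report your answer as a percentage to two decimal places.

Steady-state unemployment rate ≈ 2.81%.

At steady state the flows balance: s·E = f·U, so U/(E+U) = s/(s+f).
u* = 0.69 / (0.69 + 23.9) = 0.69 / 24.59 = 2.81%.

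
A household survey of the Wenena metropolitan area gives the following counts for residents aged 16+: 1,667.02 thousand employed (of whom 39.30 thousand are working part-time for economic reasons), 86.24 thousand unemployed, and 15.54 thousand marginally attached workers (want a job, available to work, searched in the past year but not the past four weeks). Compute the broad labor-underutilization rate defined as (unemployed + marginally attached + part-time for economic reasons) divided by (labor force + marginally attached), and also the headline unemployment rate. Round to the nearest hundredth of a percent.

Broad underutilization rate ≈ 7.98%; headline unemployment rate ≈ 4.92%.

Labor force = 1,667.02 + 86.24 = 1,753.26 thousand.
Numerator = 86.24 + 15.54 + 39.30 = 141.08 thousand.
Denominator = 1,753.26 + 15.54 = 1,768.80 thousand.
Broad rate = 141.08 / 1,768.80 = 7.98%.
Headline unemployment rate = 86.24 / 1,753.26 = 4.92%.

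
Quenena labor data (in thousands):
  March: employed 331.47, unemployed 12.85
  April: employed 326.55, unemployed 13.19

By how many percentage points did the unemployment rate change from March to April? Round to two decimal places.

March: labor force = 331.47 + 12.85 = 344.32; u = 12.85/344.32 = 3.73%.
April: labor force = 326.55 + 13.19 = 339.74; u = 13.19/339.74 = 3.88%.
Change = 3.88% − 3.73% = +0.15 pp.

The unemployment rate changed by +0.15 percentage points.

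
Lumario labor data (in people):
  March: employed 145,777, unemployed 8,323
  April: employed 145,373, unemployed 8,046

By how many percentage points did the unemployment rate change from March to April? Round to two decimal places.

March: labor force = 145,777 + 8,323 = 154,100; u = 8,323/154,100 = 5.40%.
April: labor force = 145,373 + 8,046 = 153,419; u = 8,046/153,419 = 5.24%.
Change = 5.24% − 5.40% = −0.16 pp.

The unemployment rate changed by −0.16 percentage points.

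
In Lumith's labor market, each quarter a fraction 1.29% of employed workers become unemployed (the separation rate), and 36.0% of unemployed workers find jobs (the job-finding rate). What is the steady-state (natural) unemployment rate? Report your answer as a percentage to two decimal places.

At steady state the flows balance: s·E = f·U, so U/(E+U) = s/(s+f).
u* = 1.29 / (1.29 + 36.0) = 1.29 / 37.29 = 3.46%.

Steady-state unemployment rate ≈ 3.46%.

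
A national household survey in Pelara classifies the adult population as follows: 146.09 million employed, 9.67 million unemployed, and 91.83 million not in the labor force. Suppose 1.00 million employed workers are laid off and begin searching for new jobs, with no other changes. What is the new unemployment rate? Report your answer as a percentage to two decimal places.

Initially, labor force = 146.09 + 9.67 = 155.76 million, so u = 9.67/155.76 = 6.21%.
After the change, employed falls and unemployed rises by 1.00; labor force unchanged → E = 145.09, U = 10.67, labor force = 155.76 million.
New unemployment rate = 10.67 / 155.76 = 6.85%.

New unemployment rate ≈ 6.85%.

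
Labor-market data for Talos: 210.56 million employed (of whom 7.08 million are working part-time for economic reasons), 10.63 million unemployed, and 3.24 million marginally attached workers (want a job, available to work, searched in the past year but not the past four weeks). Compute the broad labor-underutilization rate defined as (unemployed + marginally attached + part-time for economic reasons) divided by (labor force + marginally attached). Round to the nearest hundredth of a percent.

Broad underutilization rate ≈ 9.33%.

Labor force = 210.56 + 10.63 = 221.19 million.
Numerator = 10.63 + 3.24 + 7.08 = 20.95 million.
Denominator = 221.19 + 3.24 = 224.43 million.
Broad rate = 20.95 / 224.43 = 9.33%.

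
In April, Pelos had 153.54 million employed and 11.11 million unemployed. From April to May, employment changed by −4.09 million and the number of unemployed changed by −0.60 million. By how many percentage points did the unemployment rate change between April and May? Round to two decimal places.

The unemployment rate changed by −0.18 percentage points.

April: labor force = 153.54 + 11.11 = 164.65; u = 11.11/164.65 = 6.75%.
May: labor force = 149.45 + 10.51 = 159.96; u = 10.51/159.96 = 6.57%.
Change = 6.57% − 6.75% = −0.18 pp.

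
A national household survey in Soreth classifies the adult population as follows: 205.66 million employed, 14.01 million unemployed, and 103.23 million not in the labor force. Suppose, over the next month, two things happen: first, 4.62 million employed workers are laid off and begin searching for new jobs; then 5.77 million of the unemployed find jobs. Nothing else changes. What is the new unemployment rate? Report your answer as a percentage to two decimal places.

New unemployment rate ≈ 5.85%.

Initially, labor force = 205.66 + 14.01 = 219.67 million, so u = 14.01/219.67 = 6.38%.
After the first change, employed falls and unemployed rises by 4.62; labor force unchanged → E = 201.04, U = 18.63, labor force = 219.67 million.
After the second change, unemployed falls and employed rises by 5.77; labor force unchanged → E = 206.81, U = 12.86, labor force = 219.67 million.
New unemployment rate = 12.86 / 219.67 = 5.85%.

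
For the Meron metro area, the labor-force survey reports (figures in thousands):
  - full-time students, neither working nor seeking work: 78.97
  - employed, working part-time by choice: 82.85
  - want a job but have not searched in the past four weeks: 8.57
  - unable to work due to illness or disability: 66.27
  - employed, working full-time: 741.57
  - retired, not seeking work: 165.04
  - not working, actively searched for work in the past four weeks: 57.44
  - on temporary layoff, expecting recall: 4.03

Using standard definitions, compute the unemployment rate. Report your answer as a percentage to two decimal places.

Employed = 82.85 + 741.57 = 824.42 thousand.
Unemployed = 57.44 + 4.03 = 61.47 thousand (jobless and actively searching, or on temporary layoff).
Labor force = 824.42 + 61.47 = 885.89 thousand.
Unemployment rate = 61.47 / 885.89 = 6.94%.

Unemployment rate ≈ 6.94%.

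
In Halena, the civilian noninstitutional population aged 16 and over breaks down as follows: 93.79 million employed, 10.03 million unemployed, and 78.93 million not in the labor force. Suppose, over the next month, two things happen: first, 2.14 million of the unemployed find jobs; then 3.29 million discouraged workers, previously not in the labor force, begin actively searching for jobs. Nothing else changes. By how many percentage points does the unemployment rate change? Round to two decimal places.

The unemployment rate changes by +0.78 percentage points.

Initially, labor force = 93.79 + 10.03 = 103.82 million, so u = 10.03/103.82 = 9.66%.
After the first change, unemployed falls and employed rises by 2.14; labor force unchanged → E = 95.93, U = 7.89, labor force = 103.82 million.
After the second change, unemployed and labor force both rise by 3.29 → E = 95.93, U = 11.18, labor force = 107.11 million.
New unemployment rate = 11.18 / 107.11 = 10.44%.
Change = 10.44% − 9.66% = +0.78 percentage points.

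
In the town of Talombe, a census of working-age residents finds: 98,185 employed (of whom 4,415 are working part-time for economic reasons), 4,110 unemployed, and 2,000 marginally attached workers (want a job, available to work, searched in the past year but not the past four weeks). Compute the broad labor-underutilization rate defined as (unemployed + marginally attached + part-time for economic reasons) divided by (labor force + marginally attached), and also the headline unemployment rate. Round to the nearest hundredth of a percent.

Broad underutilization rate ≈ 10.09%; headline unemployment rate ≈ 4.02%.

Labor force = 98,185 + 4,110 = 102,295.
Numerator = 4,110 + 2,000 + 4,415 = 10,525.
Denominator = 102,295 + 2,000 = 104,295.
Broad rate = 10,525 / 104,295 = 10.09%.
Headline unemployment rate = 4,110 / 102,295 = 4.02%.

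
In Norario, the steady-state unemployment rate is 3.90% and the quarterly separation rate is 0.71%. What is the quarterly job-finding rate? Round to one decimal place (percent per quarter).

Job-finding rate ≈ 17.5% per quarter.

From u* = s/(s+f): f = s·(1−u)/u.
f = 0.71 × (1 − 0.0390) / 0.0390 = 0.6823 / 0.0390 ≈ 17.5% per quarter.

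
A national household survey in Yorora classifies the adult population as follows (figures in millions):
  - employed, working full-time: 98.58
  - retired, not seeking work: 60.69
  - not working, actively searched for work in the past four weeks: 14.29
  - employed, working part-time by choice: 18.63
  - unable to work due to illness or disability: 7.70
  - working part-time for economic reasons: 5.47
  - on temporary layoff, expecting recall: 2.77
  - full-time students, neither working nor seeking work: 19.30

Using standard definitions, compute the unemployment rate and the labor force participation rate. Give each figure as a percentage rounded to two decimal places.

Unemployment rate ≈ 12.21%; labor force participation rate ≈ 61.44%.

Employed = 98.58 + 18.63 + 5.47 = 122.68 million (anyone who worked, including part-time for economic reasons, counts as employed).
Unemployed = 14.29 + 2.77 = 17.06 million (jobless and actively searching, or on temporary layoff).
Labor force = 122.68 + 17.06 = 139.74 million.
Not in labor force = 60.69 + 7.70 + 19.30 = 87.69 million (those not working and not actively searching are outside the labor force).
Civilian working-age population = 139.74 + 87.69 = 227.43 million.
Unemployment rate = 17.06 / 139.74 = 12.21%.
Labor force participation rate = 139.74 / 227.43 = 61.44%.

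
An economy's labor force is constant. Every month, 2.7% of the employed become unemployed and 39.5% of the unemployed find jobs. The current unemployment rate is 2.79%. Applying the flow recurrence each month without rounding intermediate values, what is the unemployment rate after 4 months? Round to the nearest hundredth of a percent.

Unemployment rate after four months ≈ 6.00%.

With a fixed labor force, u_{t+1} = u_t + s·(1−u_t) − f·u_t = u_t·(1−s−f) + s.
Here 1−s−f = 0.578 and s = 0.027.
u_1 = 0.027900 × 0.578 + 0.027 = 0.043126.
u_2 = 0.043126 × 0.578 + 0.027 = 0.051927.
u_3 = 0.051927 × 0.578 + 0.027 = 0.057014.
u_4 = 0.057014 × 0.578 + 0.027 = 0.059954.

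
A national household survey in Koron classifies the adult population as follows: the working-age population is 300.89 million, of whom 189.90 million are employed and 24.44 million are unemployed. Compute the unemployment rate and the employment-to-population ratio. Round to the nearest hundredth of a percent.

Labor force = employed + unemployed = 189.90 + 24.44 = 214.34 million.
Unemployment rate = 24.44 / 214.34 = 11.40%.
Employment-population ratio = 189.90 / 300.89 = 63.11%.

Unemployment rate ≈ 11.40%; employment-population ratio ≈ 63.11%.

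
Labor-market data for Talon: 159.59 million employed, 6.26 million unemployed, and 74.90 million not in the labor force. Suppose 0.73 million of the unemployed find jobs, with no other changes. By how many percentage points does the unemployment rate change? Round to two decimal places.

The unemployment rate changes by −0.44 percentage points.

Initially, labor force = 159.59 + 6.26 = 165.85 million, so u = 6.26/165.85 = 3.77%.
After the change, unemployed falls and employed rises by 0.73; labor force unchanged → E = 160.32, U = 5.53, labor force = 165.85 million.
New unemployment rate = 5.53 / 165.85 = 3.33%.
Change = 3.33% − 3.77% = −0.44 percentage points.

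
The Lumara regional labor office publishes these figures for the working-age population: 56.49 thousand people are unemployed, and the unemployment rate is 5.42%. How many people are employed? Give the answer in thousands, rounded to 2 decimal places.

About 985.76 thousand are employed.

Labor force = U / u = 56.49 / 0.0542 ≈ 1,042.25 thousand.
Employed = labor force − unemployed = 1,042.25 − 56.49 = 985.76 thousand.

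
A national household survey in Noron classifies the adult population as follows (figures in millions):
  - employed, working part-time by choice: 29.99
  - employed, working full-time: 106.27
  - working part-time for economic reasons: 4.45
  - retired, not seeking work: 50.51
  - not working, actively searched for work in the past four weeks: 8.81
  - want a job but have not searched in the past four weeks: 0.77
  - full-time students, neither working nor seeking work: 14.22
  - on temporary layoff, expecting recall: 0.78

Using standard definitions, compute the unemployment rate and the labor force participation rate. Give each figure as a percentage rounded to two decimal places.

Unemployment rate ≈ 6.38%; labor force participation rate ≈ 69.65%.

Employed = 29.99 + 106.27 + 4.45 = 140.71 million (anyone who worked, including part-time for economic reasons, counts as employed).
Unemployed = 8.81 + 0.78 = 9.59 million (jobless and actively searching, or on temporary layoff).
Labor force = 140.71 + 9.59 = 150.30 million.
Not in labor force = 50.51 + 0.77 + 14.22 = 65.50 million (those not working and not actively searching are outside the labor force — including those who want a job but have given up searching).
Civilian working-age population = 150.30 + 65.50 = 215.80 million.
Unemployment rate = 9.59 / 150.30 = 6.38%.
Labor force participation rate = 150.30 / 215.80 = 69.65%.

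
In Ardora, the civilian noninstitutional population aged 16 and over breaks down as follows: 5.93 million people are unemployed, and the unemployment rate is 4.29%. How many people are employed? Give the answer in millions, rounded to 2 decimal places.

About 132.30 million are employed.

Labor force = U / u = 5.93 / 0.0429 ≈ 138.23 million.
Employed = labor force − unemployed = 138.23 − 5.93 = 132.30 million.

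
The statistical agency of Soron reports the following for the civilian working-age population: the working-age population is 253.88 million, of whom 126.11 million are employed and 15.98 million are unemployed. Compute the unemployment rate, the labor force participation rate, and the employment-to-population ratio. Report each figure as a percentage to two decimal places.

Unemployment rate ≈ 11.25%; labor force participation rate ≈ 55.97%; employment-population ratio ≈ 49.67%.

Labor force = employed + unemployed = 126.11 + 15.98 = 142.09 million.
Unemployment rate = 15.98 / 142.09 = 11.25%.
Labor force participation rate = 142.09 / 253.88 = 55.97%.
Employment-population ratio = 126.11 / 253.88 = 49.67%.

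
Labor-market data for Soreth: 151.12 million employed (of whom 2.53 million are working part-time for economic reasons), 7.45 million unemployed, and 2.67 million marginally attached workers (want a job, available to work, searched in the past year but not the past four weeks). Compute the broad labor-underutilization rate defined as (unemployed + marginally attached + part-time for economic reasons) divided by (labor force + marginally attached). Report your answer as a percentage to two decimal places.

Broad underutilization rate ≈ 7.85%.

Labor force = 151.12 + 7.45 = 158.57 million.
Numerator = 7.45 + 2.67 + 2.53 = 12.65 million.
Denominator = 158.57 + 2.67 = 161.24 million.
Broad rate = 12.65 / 161.24 = 7.85%.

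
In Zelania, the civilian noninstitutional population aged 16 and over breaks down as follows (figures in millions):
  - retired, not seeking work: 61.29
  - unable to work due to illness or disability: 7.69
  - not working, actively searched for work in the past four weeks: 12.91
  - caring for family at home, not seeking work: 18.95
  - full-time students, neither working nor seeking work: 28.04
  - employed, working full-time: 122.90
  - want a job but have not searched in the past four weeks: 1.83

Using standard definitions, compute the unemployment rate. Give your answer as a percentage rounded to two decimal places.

Unemployment rate ≈ 9.51%.

Employed = 122.90 million.
Unemployed = 12.91 million.
Labor force = 122.90 + 12.91 = 135.81 million.
Unemployment rate = 12.91 / 135.81 = 9.51%.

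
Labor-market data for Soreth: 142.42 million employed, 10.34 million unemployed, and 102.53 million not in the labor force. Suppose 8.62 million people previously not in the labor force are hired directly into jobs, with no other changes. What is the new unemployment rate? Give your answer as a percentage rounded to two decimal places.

Initially, labor force = 142.42 + 10.34 = 152.76 million, so u = 10.34/152.76 = 6.77%.
After the change, employed and labor force both rise by 8.62; unemployed unchanged → E = 151.04, U = 10.34, labor force = 161.38 million.
New unemployment rate = 10.34 / 161.38 = 6.41%.

New unemployment rate ≈ 6.41%.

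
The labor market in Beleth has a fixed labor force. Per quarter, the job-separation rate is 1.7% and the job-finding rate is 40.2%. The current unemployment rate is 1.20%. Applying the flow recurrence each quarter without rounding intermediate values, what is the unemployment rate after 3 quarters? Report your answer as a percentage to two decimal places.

Unemployment rate after three quarters ≈ 3.50%.

With a fixed labor force, u_{t+1} = u_t + s·(1−u_t) − f·u_t = u_t·(1−s−f) + s.
Here 1−s−f = 0.581 and s = 0.017.
u_1 = 0.012000 × 0.581 + 0.017 = 0.023972.
u_2 = 0.023972 × 0.581 + 0.017 = 0.030928.
u_3 = 0.030928 × 0.581 + 0.017 = 0.034969.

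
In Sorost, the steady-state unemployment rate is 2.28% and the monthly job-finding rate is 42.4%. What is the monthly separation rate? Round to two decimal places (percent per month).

From u* = s/(s+f): s = u·f/(1−u).
s = 0.0228 × 42.4 / (1 − 0.0228) = 0.9667 / 0.9772 ≈ 0.99% per month.

Separation rate ≈ 0.99% per month.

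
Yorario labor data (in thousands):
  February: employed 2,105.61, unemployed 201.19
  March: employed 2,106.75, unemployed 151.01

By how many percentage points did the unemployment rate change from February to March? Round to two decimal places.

February: labor force = 2,105.61 + 201.19 = 2,306.80; u = 201.19/2,306.80 = 8.72%.
March: labor force = 2,106.75 + 151.01 = 2,257.76; u = 151.01/2,257.76 = 6.69%.
Change = 6.69% − 8.72% = −2.03 pp.

The unemployment rate changed by −2.03 percentage points.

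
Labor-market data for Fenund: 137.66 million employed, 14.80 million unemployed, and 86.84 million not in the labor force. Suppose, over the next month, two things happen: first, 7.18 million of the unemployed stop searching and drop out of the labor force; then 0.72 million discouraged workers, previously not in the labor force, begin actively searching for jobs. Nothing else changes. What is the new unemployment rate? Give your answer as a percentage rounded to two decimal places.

New unemployment rate ≈ 5.71%.

Initially, labor force = 137.66 + 14.80 = 152.46 million, so u = 14.80/152.46 = 9.71%.
After the first change, unemployed and labor force both fall by 7.18 → E = 137.66, U = 7.62, labor force = 145.28 million.
After the second change, unemployed and labor force both rise by 0.72 → E = 137.66, U = 8.34, labor force = 146.00 million.
New unemployment rate = 8.34 / 146.00 = 5.71%.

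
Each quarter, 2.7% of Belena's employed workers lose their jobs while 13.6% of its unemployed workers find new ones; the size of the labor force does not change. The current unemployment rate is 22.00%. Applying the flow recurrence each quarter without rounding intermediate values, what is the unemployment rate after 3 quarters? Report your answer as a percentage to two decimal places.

Unemployment rate after three quarters ≈ 19.75%.

With a fixed labor force, u_{t+1} = u_t + s·(1−u_t) − f·u_t = u_t·(1−s−f) + s.
Here 1−s−f = 0.837 and s = 0.027.
u_1 = 0.220000 × 0.837 + 0.027 = 0.211140.
u_2 = 0.211140 × 0.837 + 0.027 = 0.203724.
u_3 = 0.203724 × 0.837 + 0.027 = 0.197517.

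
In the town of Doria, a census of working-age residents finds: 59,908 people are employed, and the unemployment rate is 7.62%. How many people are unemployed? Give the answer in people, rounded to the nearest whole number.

About 4,942 are unemployed.

Let U be the number unemployed. The labor force is E + U, and U/(E+U) = 0.0762.
So U = 0.0762 × 59,908 / (1 − 0.0762) = 4564.99 / 0.9238 ≈ 4,942.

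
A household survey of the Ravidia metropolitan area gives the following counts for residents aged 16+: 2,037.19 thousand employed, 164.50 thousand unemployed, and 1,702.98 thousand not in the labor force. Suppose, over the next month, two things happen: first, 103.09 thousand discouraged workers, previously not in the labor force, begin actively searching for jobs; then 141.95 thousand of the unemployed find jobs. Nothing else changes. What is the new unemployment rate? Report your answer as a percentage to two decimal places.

Initially, labor force = 2,037.19 + 164.50 = 2,201.69 thousand, so u = 164.50/2,201.69 = 7.47%.
After the first change, unemployed and labor force both rise by 103.09 → E = 2,037.19, U = 267.59, labor force = 2,304.78 thousand.
After the second change, unemployed falls and employed rises by 141.95; labor force unchanged → E = 2,179.14, U = 125.64, labor force = 2,304.78 thousand.
New unemployment rate = 125.64 / 2,304.78 = 5.45%.

New unemployment rate ≈ 5.45%.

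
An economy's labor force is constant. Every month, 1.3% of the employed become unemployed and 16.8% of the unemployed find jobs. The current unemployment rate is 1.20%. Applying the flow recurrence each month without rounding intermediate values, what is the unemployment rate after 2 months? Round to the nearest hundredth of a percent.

With a fixed labor force, u_{t+1} = u_t + s·(1−u_t) − f·u_t = u_t·(1−s−f) + s.
Here 1−s−f = 0.819 and s = 0.013.
u_1 = 0.012000 × 0.819 + 0.013 = 0.022828.
u_2 = 0.022828 × 0.819 + 0.013 = 0.031696.

Unemployment rate after two months ≈ 3.17%.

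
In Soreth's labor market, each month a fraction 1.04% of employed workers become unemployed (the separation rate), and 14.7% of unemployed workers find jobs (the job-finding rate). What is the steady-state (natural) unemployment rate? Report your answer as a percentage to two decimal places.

At steady state the flows balance: s·E = f·U, so U/(E+U) = s/(s+f).
u* = 1.04 / (1.04 + 14.7) = 1.04 / 15.74 = 6.61%.

Steady-state unemployment rate ≈ 6.61%.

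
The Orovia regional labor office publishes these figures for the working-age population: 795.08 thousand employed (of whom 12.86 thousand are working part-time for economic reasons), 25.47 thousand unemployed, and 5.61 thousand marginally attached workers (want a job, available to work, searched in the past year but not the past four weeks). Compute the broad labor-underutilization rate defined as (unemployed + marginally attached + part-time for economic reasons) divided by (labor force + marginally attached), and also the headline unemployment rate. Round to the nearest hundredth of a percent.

Broad underutilization rate ≈ 5.32%; headline unemployment rate ≈ 3.10%.

Labor force = 795.08 + 25.47 = 820.55 thousand.
Numerator = 25.47 + 5.61 + 12.86 = 43.94 thousand.
Denominator = 820.55 + 5.61 = 826.16 thousand.
Broad rate = 43.94 / 826.16 = 5.32%.
Headline unemployment rate = 25.47 / 820.55 = 3.10%.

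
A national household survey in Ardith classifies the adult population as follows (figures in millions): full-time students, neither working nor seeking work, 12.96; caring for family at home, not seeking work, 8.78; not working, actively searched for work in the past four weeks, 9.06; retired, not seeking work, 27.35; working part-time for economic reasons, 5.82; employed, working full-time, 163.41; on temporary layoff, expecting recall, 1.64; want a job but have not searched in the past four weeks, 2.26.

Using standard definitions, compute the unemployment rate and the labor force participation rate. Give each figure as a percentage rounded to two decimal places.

Unemployment rate ≈ 5.95%; labor force participation rate ≈ 77.80%.

Employed = 5.82 + 163.41 = 169.23 million (anyone who worked, including part-time for economic reasons, counts as employed).
Unemployed = 9.06 + 1.64 = 10.70 million (jobless and actively searching, or on temporary layoff).
Labor force = 169.23 + 10.70 = 179.93 million.
Not in labor force = 12.96 + 8.78 + 27.35 + 2.26 = 51.35 million (those not working and not actively searching are outside the labor force — including those who want a job but have given up searching).
Civilian working-age population = 179.93 + 51.35 = 231.28 million.
Unemployment rate = 10.70 / 179.93 = 5.95%.
Labor force participation rate = 179.93 / 231.28 = 77.80%.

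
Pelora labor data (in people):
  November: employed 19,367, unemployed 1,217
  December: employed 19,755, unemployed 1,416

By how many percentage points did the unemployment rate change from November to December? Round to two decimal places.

The unemployment rate changed by +0.78 percentage points.

November: labor force = 19,367 + 1,217 = 20,584; u = 1,217/20,584 = 5.91%.
December: labor force = 19,755 + 1,416 = 21,171; u = 1,416/21,171 = 6.69%.
Change = 6.69% − 5.91% = +0.78 pp.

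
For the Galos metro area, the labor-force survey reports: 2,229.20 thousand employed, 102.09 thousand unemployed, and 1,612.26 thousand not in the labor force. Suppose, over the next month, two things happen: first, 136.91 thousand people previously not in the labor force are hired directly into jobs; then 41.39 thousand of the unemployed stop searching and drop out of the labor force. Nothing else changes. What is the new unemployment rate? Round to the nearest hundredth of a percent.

New unemployment rate ≈ 2.50%.

Initially, labor force = 2,229.20 + 102.09 = 2,331.29 thousand, so u = 102.09/2,331.29 = 4.38%.
After the first change, employed and labor force both rise by 136.91; unemployed unchanged → E = 2,366.11, U = 102.09, labor force = 2,468.20 thousand.
After the second change, unemployed and labor force both fall by 41.39 → E = 2,366.11, U = 60.70, labor force = 2,426.81 thousand.
New unemployment rate = 60.70 / 2,426.81 = 2.50%.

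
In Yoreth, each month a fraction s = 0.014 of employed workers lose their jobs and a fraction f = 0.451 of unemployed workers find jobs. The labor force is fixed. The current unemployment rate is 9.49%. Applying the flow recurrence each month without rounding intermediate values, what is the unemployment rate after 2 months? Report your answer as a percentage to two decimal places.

With a fixed labor force, u_{t+1} = u_t + s·(1−u_t) − f·u_t = u_t·(1−s−f) + s.
Here 1−s−f = 0.535 and s = 0.014.
u_1 = 0.094900 × 0.535 + 0.014 = 0.064772.
u_2 = 0.064772 × 0.535 + 0.014 = 0.048653.

Unemployment rate after two months ≈ 4.87%.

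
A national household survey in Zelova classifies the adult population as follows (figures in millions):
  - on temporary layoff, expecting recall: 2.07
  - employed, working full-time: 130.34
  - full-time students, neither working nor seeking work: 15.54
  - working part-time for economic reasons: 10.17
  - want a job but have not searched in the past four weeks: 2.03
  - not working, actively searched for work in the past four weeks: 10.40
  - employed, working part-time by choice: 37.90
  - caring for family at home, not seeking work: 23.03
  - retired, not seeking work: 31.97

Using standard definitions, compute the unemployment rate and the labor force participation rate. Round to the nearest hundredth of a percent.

Unemployment rate ≈ 6.53%; labor force participation rate ≈ 72.45%.

Employed = 130.34 + 10.17 + 37.90 = 178.41 million (anyone who worked, including part-time for economic reasons, counts as employed).
Unemployed = 2.07 + 10.40 = 12.47 million (jobless and actively searching, or on temporary layoff).
Labor force = 178.41 + 12.47 = 190.88 million.
Not in labor force = 15.54 + 2.03 + 23.03 + 31.97 = 72.57 million (those not working and not actively searching are outside the labor force — including those who want a job but have given up searching).
Civilian working-age population = 190.88 + 72.57 = 263.45 million.
Unemployment rate = 12.47 / 190.88 = 6.53%.
Labor force participation rate = 190.88 / 263.45 = 72.45%.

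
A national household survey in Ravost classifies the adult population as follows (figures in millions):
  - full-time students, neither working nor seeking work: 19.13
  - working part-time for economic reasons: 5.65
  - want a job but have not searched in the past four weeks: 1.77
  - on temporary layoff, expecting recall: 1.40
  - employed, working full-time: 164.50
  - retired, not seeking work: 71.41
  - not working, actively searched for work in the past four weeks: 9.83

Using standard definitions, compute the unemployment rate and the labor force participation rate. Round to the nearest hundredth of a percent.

Employed = 5.65 + 164.50 = 170.15 million (anyone who worked, including part-time for economic reasons, counts as employed).
Unemployed = 1.40 + 9.83 = 11.23 million (jobless and actively searching, or on temporary layoff).
Labor force = 170.15 + 11.23 = 181.38 million.
Not in labor force = 19.13 + 1.77 + 71.41 = 92.31 million (those not working and not actively searching are outside the labor force — including those who want a job but have given up searching).
Civilian working-age population = 181.38 + 92.31 = 273.69 million.
Unemployment rate = 11.23 / 181.38 = 6.19%.
Labor force participation rate = 181.38 / 273.69 = 66.27%.

Unemployment rate ≈ 6.19%; labor force participation rate ≈ 66.27%.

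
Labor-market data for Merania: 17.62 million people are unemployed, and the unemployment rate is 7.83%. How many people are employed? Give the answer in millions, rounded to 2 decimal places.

Labor force = U / u = 17.62 / 0.0783 ≈ 225.03 million.
Employed = labor force − unemployed = 225.03 − 17.62 = 207.41 million.

About 207.41 million are employed.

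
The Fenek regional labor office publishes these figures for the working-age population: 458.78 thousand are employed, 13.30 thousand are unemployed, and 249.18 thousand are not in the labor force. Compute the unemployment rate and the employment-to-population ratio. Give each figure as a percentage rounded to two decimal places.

Unemployment rate ≈ 2.82%; employment-population ratio ≈ 63.61%.

Labor force = employed + unemployed = 458.78 + 13.30 = 472.08 thousand.
Working-age population = 472.08 + 249.18 = 721.26 thousand.
Unemployment rate = 13.30 / 472.08 = 2.82%.
Employment-population ratio = 458.78 / 721.26 = 63.61%.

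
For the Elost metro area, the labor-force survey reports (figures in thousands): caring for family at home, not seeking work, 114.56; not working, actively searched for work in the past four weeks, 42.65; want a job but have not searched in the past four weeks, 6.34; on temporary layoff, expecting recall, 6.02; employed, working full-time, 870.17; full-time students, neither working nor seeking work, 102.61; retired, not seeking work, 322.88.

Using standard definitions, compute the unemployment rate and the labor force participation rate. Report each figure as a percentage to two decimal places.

Unemployment rate ≈ 5.30%; labor force participation rate ≈ 62.71%.

Employed = 870.17 thousand.
Unemployed = 42.65 + 6.02 = 48.67 thousand (jobless and actively searching, or on temporary layoff).
Labor force = 870.17 + 48.67 = 918.84 thousand.
Not in labor force = 114.56 + 6.34 + 102.61 + 322.88 = 546.39 thousand (those not working and not actively searching are outside the labor force — including those who want a job but have given up searching).
Civilian working-age population = 918.84 + 546.39 = 1,465.23 thousand.
Unemployment rate = 48.67 / 918.84 = 5.30%.
Labor force participation rate = 918.84 / 1,465.23 = 62.71%.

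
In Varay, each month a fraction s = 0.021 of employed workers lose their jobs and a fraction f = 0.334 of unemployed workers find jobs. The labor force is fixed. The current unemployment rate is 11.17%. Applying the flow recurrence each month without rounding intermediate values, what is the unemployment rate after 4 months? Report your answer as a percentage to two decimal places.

Unemployment rate after four months ≈ 6.82%.

With a fixed labor force, u_{t+1} = u_t + s·(1−u_t) − f·u_t = u_t·(1−s−f) + s.
Here 1−s−f = 0.645 and s = 0.021.
u_1 = 0.111700 × 0.645 + 0.021 = 0.093047.
u_2 = 0.093047 × 0.645 + 0.021 = 0.081015.
u_3 = 0.081015 × 0.645 + 0.021 = 0.073255.
u_4 = 0.073255 × 0.645 + 0.021 = 0.068249.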